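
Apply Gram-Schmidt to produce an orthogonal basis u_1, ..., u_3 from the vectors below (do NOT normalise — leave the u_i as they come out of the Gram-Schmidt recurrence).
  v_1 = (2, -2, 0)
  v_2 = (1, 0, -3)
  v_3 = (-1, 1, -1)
Orthogonal basis:
  u_1 = (2, -2, 0)
  u_2 = (1/2, 1/2, -3)
  u_3 = (-3/19, -3/19, -1/19)

Apply the Gram-Schmidt recurrence
  u_1 = v_1
  u_i = v_i − Σ_{j<i} ((v_i · u_j) / (u_j · u_j)) · u_j.

Step by step this gives:
  u_1 = (2, -2, 0)
  u_2 = (1/2, 1/2, -3)
  u_3 = (-3/19, -3/19, -1/19)

Orthogonality check:
  u_2 · u_1 = 0 (should be 0)
  u_3 · u_1 = 0 (should be 0)
  u_3 · u_2 = 0 (should be 0)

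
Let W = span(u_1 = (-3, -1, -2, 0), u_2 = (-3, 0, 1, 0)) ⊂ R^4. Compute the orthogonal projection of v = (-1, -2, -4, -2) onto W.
proj_W(v) = (-96/91, -137/91, -379/91, 0)

Set up U = [u_1 | ... | u_2] ∈ R^(4×2). The projector onto W = col(U) is P = U (U^T U)^(-1) U^T.
Compute U^T U =
  [14, 7]
  [7, 10],
and U^T v = (13, -1).
Solve U^T U · c = U^T v for the coefficients: c = (137/91, -15/13). The projection is proj_W(v) = U c.
Check: (v - proj_W(v)) · u_1 = 0  (should be 0).
Check: (v - proj_W(v)) · u_2 = 0  (should be 0).
Result: proj_W(v) = (-96/91, -137/91, -379/91, 0).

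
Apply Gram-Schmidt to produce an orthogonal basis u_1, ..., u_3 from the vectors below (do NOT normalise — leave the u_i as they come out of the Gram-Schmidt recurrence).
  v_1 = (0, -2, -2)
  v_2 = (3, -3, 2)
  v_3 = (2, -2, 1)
Orthogonal basis:
  u_1 = (0, -2, -2)
  u_2 = (3, -5/2, 5/2)
  u_3 = (5/43, 3/43, -3/43)

Apply the Gram-Schmidt recurrence
  u_1 = v_1
  u_i = v_i − Σ_{j<i} ((v_i · u_j) / (u_j · u_j)) · u_j.

Step by step this gives:
  u_1 = (0, -2, -2)
  u_2 = (3, -5/2, 5/2)
  u_3 = (5/43, 3/43, -3/43)

Orthogonality check:
  u_2 · u_1 = 0 (should be 0)
  u_3 · u_1 = 0 (should be 0)
  u_3 · u_2 = 0 (should be 0)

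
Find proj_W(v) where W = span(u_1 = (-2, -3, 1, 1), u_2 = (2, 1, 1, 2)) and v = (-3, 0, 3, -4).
proj_W(v) = (-151/67, -163/134, -139/134, -142/67)

Set up U = [u_1 | ... | u_2] ∈ R^(4×2). The projector onto W = col(U) is P = U (U^T U)^(-1) U^T.
Compute U^T U =
  [15, -4]
  [-4, 10],
and U^T v = (5, -11).
Solve U^T U · c = U^T v for the coefficients: c = (3/67, -145/134). The projection is proj_W(v) = U c.
Check: (v - proj_W(v)) · u_1 = 0  (should be 0).
Check: (v - proj_W(v)) · u_2 = 0  (should be 0).
Result: proj_W(v) = (-151/67, -163/134, -139/134, -142/67).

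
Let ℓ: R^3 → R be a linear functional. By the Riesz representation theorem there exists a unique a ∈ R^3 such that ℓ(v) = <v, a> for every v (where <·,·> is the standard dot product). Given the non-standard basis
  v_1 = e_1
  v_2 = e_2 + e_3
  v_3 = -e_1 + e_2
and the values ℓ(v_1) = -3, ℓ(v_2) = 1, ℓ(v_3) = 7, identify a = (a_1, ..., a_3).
a = (-3, 4, -3)

Write a = (a_1, ..., a_3) in the standard basis. For each basis vector v_i, ℓ(v_i) = <v_i, a> is a linear equation in the a_j's. Collect the n equations into a matrix system V a = ℓ, where row i of V is v_i (expressed in the standard basis). Since V is invertible (lower-triangular with 1s on the diagonal, up to permutation), solve by back-substitution:
  V =
[[1, 0, 0],
 [0, 1, 1],
 [-1, 1, 0]]
  V a = (-3, 1, 7)
Solving gives a = (-3, 4, -3).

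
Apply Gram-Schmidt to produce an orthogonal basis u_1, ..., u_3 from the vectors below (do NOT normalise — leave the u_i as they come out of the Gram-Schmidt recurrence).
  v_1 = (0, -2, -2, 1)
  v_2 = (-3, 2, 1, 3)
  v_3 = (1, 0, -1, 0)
Orthogonal basis:
  u_1 = (0, -2, -2, 1)
  u_2 = (-3, 4/3, 1/3, 10/3)
  u_3 = (6/11, 64/99, -50/99, 28/99)

Apply the Gram-Schmidt recurrence
  u_1 = v_1
  u_i = v_i − Σ_{j<i} ((v_i · u_j) / (u_j · u_j)) · u_j.

Step by step this gives:
  u_1 = (0, -2, -2, 1)
  u_2 = (-3, 4/3, 1/3, 10/3)
  u_3 = (6/11, 64/99, -50/99, 28/99)

Orthogonality check:
  u_2 · u_1 = 0 (should be 0)
  u_3 · u_1 = 0 (should be 0)
  u_3 · u_2 = 0 (should be 0)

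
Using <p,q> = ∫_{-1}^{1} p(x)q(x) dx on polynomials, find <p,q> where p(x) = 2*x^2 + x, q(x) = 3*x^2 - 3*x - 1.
<p,q> = -14/15

Expand the product: p(x)·q(x) = 6*x^4 - 3*x^3 - 5*x^2 - x.
∫_{-1}^{1} of each monomial x^k gives [2/(k+1) if k even, 0 if k odd]. Integrating term-by-term (or equivalently evaluating the antiderivative F(x) = 6*x^5/5 - 3*x^4/4 - 5*x^3/3 - x^2/2 at the endpoints):
  F(1) − F(−1) = -103/60 − (-47/60) = -14/15.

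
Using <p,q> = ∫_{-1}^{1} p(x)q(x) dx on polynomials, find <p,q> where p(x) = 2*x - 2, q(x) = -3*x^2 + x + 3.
<p,q> = -20/3

Expand the product: p(x)·q(x) = -6*x^3 + 8*x^2 + 4*x - 6.
∫_{-1}^{1} of each monomial x^k gives [2/(k+1) if k even, 0 if k odd]. Integrating term-by-term (or equivalently evaluating the antiderivative F(x) = -3*x^4/2 + 8*x^3/3 + 2*x^2 - 6*x at the endpoints):
  F(1) − F(−1) = -17/6 − (23/6) = -20/3.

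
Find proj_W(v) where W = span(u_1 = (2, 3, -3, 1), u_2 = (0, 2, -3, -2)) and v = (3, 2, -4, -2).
proj_W(v) = (38/37, 115/37, -144/37, -39/37)

Set up U = [u_1 | ... | u_2] ∈ R^(4×2). The projector onto W = col(U) is P = U (U^T U)^(-1) U^T.
Compute U^T U =
  [23, 13]
  [13, 17],
and U^T v = (22, 20).
Solve U^T U · c = U^T v for the coefficients: c = (19/37, 29/37). The projection is proj_W(v) = U c.
Check: (v - proj_W(v)) · u_1 = 0  (should be 0).
Check: (v - proj_W(v)) · u_2 = 0  (should be 0).
Result: proj_W(v) = (38/37, 115/37, -144/37, -39/37).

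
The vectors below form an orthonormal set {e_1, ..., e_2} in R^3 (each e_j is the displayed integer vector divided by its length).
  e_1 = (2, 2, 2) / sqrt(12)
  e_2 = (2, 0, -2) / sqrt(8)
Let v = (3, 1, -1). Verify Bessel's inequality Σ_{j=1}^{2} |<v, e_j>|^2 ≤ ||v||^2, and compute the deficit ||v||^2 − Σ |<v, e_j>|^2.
Σ |<v, e_j>|^2 = 11; ||v||^2 = 11; deficit = 0

Write each e_j = u_j / sqrt(<u_j, u_j>) where u_j is the displayed integer vector. Then <v, e_j> = <v, u_j> / sqrt(<u_j, u_j>), so |<v, e_j>|^2 = <v, u_j>^2 / <u_j, u_j>.
Coefficients: <v, e_1> = 6/sqrt(12), <v, e_2> = 8/sqrt(8).
Square and sum: Σ |<v, e_j>|^2 = 11.
Compute ||v||^2 = v·v = 11.
Deficit = 11 − 11 = 0 ≥ 0, confirming Bessel's inequality. (The deficit equals ||v − Σ <v,e_j> e_j||^2, the squared distance from v to span{e_j}.)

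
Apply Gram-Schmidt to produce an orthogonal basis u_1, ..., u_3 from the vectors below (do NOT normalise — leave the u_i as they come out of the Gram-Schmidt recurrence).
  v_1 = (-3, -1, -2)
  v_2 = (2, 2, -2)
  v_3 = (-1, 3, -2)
Orthogonal basis:
  u_1 = (-3, -1, -2)
  u_2 = (8/7, 12/7, -18/7)
  u_3 = (-21/19, 35/19, 14/19)

Apply the Gram-Schmidt recurrence
  u_1 = v_1
  u_i = v_i − Σ_{j<i} ((v_i · u_j) / (u_j · u_j)) · u_j.

Step by step this gives:
  u_1 = (-3, -1, -2)
  u_2 = (8/7, 12/7, -18/7)
  u_3 = (-21/19, 35/19, 14/19)

Orthogonality check:
  u_2 · u_1 = 0 (should be 0)
  u_3 · u_1 = 0 (should be 0)
  u_3 · u_2 = 0 (should be 0)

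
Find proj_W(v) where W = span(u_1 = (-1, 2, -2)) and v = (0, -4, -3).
proj_W(v) = (2/9, -4/9, 4/9)

Set up U = [u_1 | ... | u_1] ∈ R^(3×1). The projector onto W = col(U) is P = U (U^T U)^(-1) U^T.
Compute U^T U =
  [9],
and U^T v = (-2).
Solve U^T U · c = U^T v for the coefficients: c = (-2/9). The projection is proj_W(v) = U c.
Check: (v - proj_W(v)) · u_1 = 0  (should be 0).
Result: proj_W(v) = (2/9, -4/9, 4/9).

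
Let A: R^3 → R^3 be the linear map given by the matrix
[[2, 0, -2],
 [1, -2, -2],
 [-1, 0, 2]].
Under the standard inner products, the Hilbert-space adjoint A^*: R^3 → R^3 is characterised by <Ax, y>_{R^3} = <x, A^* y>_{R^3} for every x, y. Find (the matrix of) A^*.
A^* = A^T =
[[2, 1, -1],
 [0, -2, 0],
 [-2, -2, 2]]

For real matrices with standard dot products, the defining identity <Ax, y> = <x, A^* y> gives (Ax)^T y = x^T (A^*) y, i.e. x^T A^T y = x^T (A^*) y. Since this holds for all x, y, we must have A^* = A^T. Therefore
A^* =
[[2, 1, -1],
 [0, -2, 0],
 [-2, -2, 2]].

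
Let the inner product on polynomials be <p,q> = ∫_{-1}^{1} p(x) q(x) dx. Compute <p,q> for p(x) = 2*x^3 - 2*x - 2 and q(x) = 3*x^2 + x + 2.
<p,q> = -188/15

Expand the product: p(x)·q(x) = 6*x^5 + 2*x^4 - 2*x^3 - 8*x^2 - 6*x - 4.
∫_{-1}^{1} of each monomial x^k gives [2/(k+1) if k even, 0 if k odd]. Integrating term-by-term (or equivalently evaluating the antiderivative F(x) = x^6 + 2*x^5/5 - x^4/2 - 8*x^3/3 - 3*x^2 - 4*x at the endpoints):
  F(1) − F(−1) = -263/30 − (113/30) = -188/15.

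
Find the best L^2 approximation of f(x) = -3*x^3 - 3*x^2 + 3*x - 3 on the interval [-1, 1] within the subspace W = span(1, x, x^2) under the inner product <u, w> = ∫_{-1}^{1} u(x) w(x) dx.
g(x) = -3*x^2 + 6*x/5 - 3

The best approximation g ∈ W is the orthogonal projection of f onto W. Writing g = a_0 + a_1 x + a_2 x^2, the coefficients solve the normal equations G · a = b where
  G_{ij} = <φ_i, φ_j> and b_i = <f, φ_i>, with φ_0 = 1, φ_1 = x, φ_2 = x^2.
G =
  [2, 0, 2/3]
  [0, 2/3, 0]
  [2/3, 0, 2/5],
b = (-8, 4/5, -16/5).
Solving gives a_0 = -3, a_1 = 6/5, a_2 = -3, so
  g(x) = -3*x^2 + 6*x/5 - 3.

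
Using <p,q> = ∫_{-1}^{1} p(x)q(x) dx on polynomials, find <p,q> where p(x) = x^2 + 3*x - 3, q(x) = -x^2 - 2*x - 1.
<p,q> = 44/15

Expand the product: p(x)·q(x) = -x^4 - 5*x^3 - 4*x^2 + 3*x + 3.
∫_{-1}^{1} of each monomial x^k gives [2/(k+1) if k even, 0 if k odd]. Integrating term-by-term (or equivalently evaluating the antiderivative F(x) = -x^5/5 - 5*x^4/4 - 4*x^3/3 + 3*x^2/2 + 3*x at the endpoints):
  F(1) − F(−1) = 103/60 − (-73/60) = 44/15.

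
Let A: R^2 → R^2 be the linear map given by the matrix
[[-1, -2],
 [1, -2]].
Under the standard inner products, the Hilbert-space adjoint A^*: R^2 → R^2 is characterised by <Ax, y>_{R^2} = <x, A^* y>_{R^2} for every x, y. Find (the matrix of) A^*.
A^* = A^T =
[[-1, 1],
 [-2, -2]]

For real matrices with standard dot products, the defining identity <Ax, y> = <x, A^* y> gives (Ax)^T y = x^T (A^*) y, i.e. x^T A^T y = x^T (A^*) y. Since this holds for all x, y, we must have A^* = A^T. Therefore
A^* =
[[-1, 1],
 [-2, -2]].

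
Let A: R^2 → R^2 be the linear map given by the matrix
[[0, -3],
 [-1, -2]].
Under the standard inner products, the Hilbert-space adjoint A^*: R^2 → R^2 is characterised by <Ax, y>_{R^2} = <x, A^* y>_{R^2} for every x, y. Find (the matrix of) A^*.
A^* = A^T =
[[0, -1],
 [-3, -2]]

For real matrices with standard dot products, the defining identity <Ax, y> = <x, A^* y> gives (Ax)^T y = x^T (A^*) y, i.e. x^T A^T y = x^T (A^*) y. Since this holds for all x, y, we must have A^* = A^T. Therefore
A^* =
[[0, -1],
 [-3, -2]].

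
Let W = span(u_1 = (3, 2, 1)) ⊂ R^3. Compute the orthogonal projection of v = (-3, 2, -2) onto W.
proj_W(v) = (-3/2, -1, -1/2)

Set up U = [u_1 | ... | u_1] ∈ R^(3×1). The projector onto W = col(U) is P = U (U^T U)^(-1) U^T.
Compute U^T U =
  [14],
and U^T v = (-7).
Solve U^T U · c = U^T v for the coefficients: c = (-1/2). The projection is proj_W(v) = U c.
Check: (v - proj_W(v)) · u_1 = 0  (should be 0).
Result: proj_W(v) = (-3/2, -1, -1/2).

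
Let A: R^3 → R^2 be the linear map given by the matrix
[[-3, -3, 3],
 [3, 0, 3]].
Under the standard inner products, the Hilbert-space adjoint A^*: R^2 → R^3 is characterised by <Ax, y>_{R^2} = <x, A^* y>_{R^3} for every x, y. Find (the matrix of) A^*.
A^* = A^T =
[[-3, 3],
 [-3, 0],
 [3, 3]]

For real matrices with standard dot products, the defining identity <Ax, y> = <x, A^* y> gives (Ax)^T y = x^T (A^*) y, i.e. x^T A^T y = x^T (A^*) y. Since this holds for all x, y, we must have A^* = A^T. Therefore
A^* =
[[-3, 3],
 [-3, 0],
 [3, 3]].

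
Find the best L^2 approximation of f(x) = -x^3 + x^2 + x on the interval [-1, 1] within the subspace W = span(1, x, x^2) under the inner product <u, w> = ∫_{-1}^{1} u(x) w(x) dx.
g(x) = x^2 + 2*x/5

The best approximation g ∈ W is the orthogonal projection of f onto W. Writing g = a_0 + a_1 x + a_2 x^2, the coefficients solve the normal equations G · a = b where
  G_{ij} = <φ_i, φ_j> and b_i = <f, φ_i>, with φ_0 = 1, φ_1 = x, φ_2 = x^2.
G =
  [2, 0, 2/3]
  [0, 2/3, 0]
  [2/3, 0, 2/5],
b = (2/3, 4/15, 2/5).
Solving gives a_0 = 0, a_1 = 2/5, a_2 = 1, so
  g(x) = x^2 + 2*x/5.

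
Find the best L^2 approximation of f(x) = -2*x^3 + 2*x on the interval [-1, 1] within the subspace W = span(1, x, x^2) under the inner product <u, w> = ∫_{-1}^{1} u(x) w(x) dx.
g(x) = 4*x/5

The best approximation g ∈ W is the orthogonal projection of f onto W. Writing g = a_0 + a_1 x + a_2 x^2, the coefficients solve the normal equations G · a = b where
  G_{ij} = <φ_i, φ_j> and b_i = <f, φ_i>, with φ_0 = 1, φ_1 = x, φ_2 = x^2.
G =
  [2, 0, 2/3]
  [0, 2/3, 0]
  [2/3, 0, 2/5],
b = (0, 8/15, 0).
Solving gives a_0 = 0, a_1 = 4/5, a_2 = 0, so
  g(x) = 4*x/5.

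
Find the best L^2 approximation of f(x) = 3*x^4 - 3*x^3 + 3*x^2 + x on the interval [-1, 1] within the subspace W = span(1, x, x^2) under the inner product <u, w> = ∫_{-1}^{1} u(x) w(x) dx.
g(x) = 39*x^2/7 - 4*x/5 - 9/35

The best approximation g ∈ W is the orthogonal projection of f onto W. Writing g = a_0 + a_1 x + a_2 x^2, the coefficients solve the normal equations G · a = b where
  G_{ij} = <φ_i, φ_j> and b_i = <f, φ_i>, with φ_0 = 1, φ_1 = x, φ_2 = x^2.
G =
  [2, 0, 2/3]
  [0, 2/3, 0]
  [2/3, 0, 2/5],
b = (16/5, -8/15, 72/35).
Solving gives a_0 = -9/35, a_1 = -4/5, a_2 = 39/7, so
  g(x) = 39*x^2/7 - 4*x/5 - 9/35.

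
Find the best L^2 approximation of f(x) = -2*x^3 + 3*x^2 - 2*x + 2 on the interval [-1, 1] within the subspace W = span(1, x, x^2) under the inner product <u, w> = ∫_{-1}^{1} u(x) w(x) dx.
g(x) = 3*x^2 - 16*x/5 + 2

The best approximation g ∈ W is the orthogonal projection of f onto W. Writing g = a_0 + a_1 x + a_2 x^2, the coefficients solve the normal equations G · a = b where
  G_{ij} = <φ_i, φ_j> and b_i = <f, φ_i>, with φ_0 = 1, φ_1 = x, φ_2 = x^2.
G =
  [2, 0, 2/3]
  [0, 2/3, 0]
  [2/3, 0, 2/5],
b = (6, -32/15, 38/15).
Solving gives a_0 = 2, a_1 = -16/5, a_2 = 3, so
  g(x) = 3*x^2 - 16*x/5 + 2.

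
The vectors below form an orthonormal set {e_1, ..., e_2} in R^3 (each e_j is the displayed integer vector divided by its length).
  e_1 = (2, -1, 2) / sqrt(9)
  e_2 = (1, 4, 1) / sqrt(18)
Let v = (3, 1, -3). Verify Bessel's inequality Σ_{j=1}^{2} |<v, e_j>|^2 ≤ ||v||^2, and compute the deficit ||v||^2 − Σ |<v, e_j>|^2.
Σ |<v, e_j>|^2 = 1; ||v||^2 = 19; deficit = 18

Write each e_j = u_j / sqrt(<u_j, u_j>) where u_j is the displayed integer vector. Then <v, e_j> = <v, u_j> / sqrt(<u_j, u_j>), so |<v, e_j>|^2 = <v, u_j>^2 / <u_j, u_j>.
Coefficients: <v, e_1> = -1/sqrt(9), <v, e_2> = 4/sqrt(18).
Square and sum: Σ |<v, e_j>|^2 = 1.
Compute ||v||^2 = v·v = 19.
Deficit = 19 − 1 = 18 ≥ 0, confirming Bessel's inequality. (The deficit equals ||v − Σ <v,e_j> e_j||^2, the squared distance from v to span{e_j}.)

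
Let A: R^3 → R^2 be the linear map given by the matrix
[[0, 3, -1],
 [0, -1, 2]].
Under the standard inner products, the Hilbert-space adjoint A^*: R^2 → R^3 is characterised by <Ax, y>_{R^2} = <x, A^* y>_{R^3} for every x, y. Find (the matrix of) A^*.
A^* = A^T =
[[0, 0],
 [3, -1],
 [-1, 2]]

For real matrices with standard dot products, the defining identity <Ax, y> = <x, A^* y> gives (Ax)^T y = x^T (A^*) y, i.e. x^T A^T y = x^T (A^*) y. Since this holds for all x, y, we must have A^* = A^T. Therefore
A^* =
[[0, 0],
 [3, -1],
 [-1, 2]].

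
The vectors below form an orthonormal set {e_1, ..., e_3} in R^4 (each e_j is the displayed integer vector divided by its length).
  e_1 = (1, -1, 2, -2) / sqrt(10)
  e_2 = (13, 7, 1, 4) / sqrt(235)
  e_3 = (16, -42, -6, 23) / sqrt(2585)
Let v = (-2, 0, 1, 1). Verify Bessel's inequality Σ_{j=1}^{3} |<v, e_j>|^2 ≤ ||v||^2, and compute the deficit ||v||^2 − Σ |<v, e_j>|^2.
Σ |<v, e_j>|^2 = 26/11; ||v||^2 = 6; deficit = 40/11

Write each e_j = u_j / sqrt(<u_j, u_j>) where u_j is the displayed integer vector. Then <v, e_j> = <v, u_j> / sqrt(<u_j, u_j>), so |<v, e_j>|^2 = <v, u_j>^2 / <u_j, u_j>.
Coefficients: <v, e_1> = -2/sqrt(10), <v, e_2> = -21/sqrt(235), <v, e_3> = -15/sqrt(2585).
Square and sum: Σ |<v, e_j>|^2 = 26/11.
Compute ||v||^2 = v·v = 6.
Deficit = 6 − 26/11 = 40/11 ≥ 0, confirming Bessel's inequality. (The deficit equals ||v − Σ <v,e_j> e_j||^2, the squared distance from v to span{e_j}.)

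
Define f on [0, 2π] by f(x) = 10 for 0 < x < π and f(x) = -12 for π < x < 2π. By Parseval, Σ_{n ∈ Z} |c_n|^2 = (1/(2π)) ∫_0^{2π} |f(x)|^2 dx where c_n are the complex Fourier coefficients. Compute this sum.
Σ |c_n|^2 = 122

Parseval equates the L^2 energy of f (normalised by 1/(2π)) with the ℓ^2 sum of its Fourier coefficients: (1/(2π)) ∫_0^{2π} |f|^2 = Σ |c_n|^2.
Compute the left side: (1/(2π)) [∫_0^π 10^2 dx + ∫_π^{2π} (-12)^2 dx] = (1/(2π)) · (100π + 144π) = (100 + 144)/2 = 122.
So Σ_{n ∈ Z} |c_n|^2 = 122.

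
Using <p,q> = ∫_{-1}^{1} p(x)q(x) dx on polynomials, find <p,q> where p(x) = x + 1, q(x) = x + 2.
<p,q> = 14/3

Expand the product: p(x)·q(x) = x^2 + 3*x + 2.
∫_{-1}^{1} of each monomial x^k gives [2/(k+1) if k even, 0 if k odd]. Integrating term-by-term (or equivalently evaluating the antiderivative F(x) = x^3/3 + 3*x^2/2 + 2*x at the endpoints):
  F(1) − F(−1) = 23/6 − (-5/6) = 14/3.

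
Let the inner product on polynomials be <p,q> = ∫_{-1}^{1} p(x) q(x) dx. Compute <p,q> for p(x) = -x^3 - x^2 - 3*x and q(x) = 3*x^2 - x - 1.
<p,q> = 28/15

Expand the product: p(x)·q(x) = -3*x^5 - 2*x^4 - 7*x^3 + 4*x^2 + 3*x.
∫_{-1}^{1} of each monomial x^k gives [2/(k+1) if k even, 0 if k odd]. Integrating term-by-term (or equivalently evaluating the antiderivative F(x) = -x^6/2 - 2*x^5/5 - 7*x^4/4 + 4*x^3/3 + 3*x^2/2 at the endpoints):
  F(1) − F(−1) = 11/60 − (-101/60) = 28/15.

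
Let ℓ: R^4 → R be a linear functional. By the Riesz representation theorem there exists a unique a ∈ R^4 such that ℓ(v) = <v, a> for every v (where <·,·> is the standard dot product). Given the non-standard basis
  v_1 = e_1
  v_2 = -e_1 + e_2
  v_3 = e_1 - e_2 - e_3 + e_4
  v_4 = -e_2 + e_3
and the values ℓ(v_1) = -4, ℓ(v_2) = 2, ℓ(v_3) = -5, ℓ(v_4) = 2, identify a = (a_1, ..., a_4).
a = (-4, -2, 0, -3)

Write a = (a_1, ..., a_4) in the standard basis. For each basis vector v_i, ℓ(v_i) = <v_i, a> is a linear equation in the a_j's. Collect the n equations into a matrix system V a = ℓ, where row i of V is v_i (expressed in the standard basis). Since V is invertible (lower-triangular with 1s on the diagonal, up to permutation), solve by back-substitution:
  V =
[[1, 0, 0, 0],
 [-1, 1, 0, 0],
 [1, -1, -1, 1],
 [0, -1, 1, 0]]
  V a = (-4, 2, -5, 2)
Solving gives a = (-4, -2, 0, -3).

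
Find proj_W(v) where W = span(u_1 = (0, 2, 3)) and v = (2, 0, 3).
proj_W(v) = (0, 18/13, 27/13)

Set up U = [u_1 | ... | u_1] ∈ R^(3×1). The projector onto W = col(U) is P = U (U^T U)^(-1) U^T.
Compute U^T U =
  [13],
and U^T v = (9).
Solve U^T U · c = U^T v for the coefficients: c = (9/13). The projection is proj_W(v) = U c.
Check: (v - proj_W(v)) · u_1 = 0  (should be 0).
Result: proj_W(v) = (0, 18/13, 27/13).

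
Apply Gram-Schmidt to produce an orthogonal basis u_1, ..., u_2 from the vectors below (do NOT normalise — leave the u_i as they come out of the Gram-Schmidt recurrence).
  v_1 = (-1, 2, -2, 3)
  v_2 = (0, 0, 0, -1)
Orthogonal basis:
  u_1 = (-1, 2, -2, 3)
  u_2 = (-1/6, 1/3, -1/3, -1/2)

Apply the Gram-Schmidt recurrence
  u_1 = v_1
  u_i = v_i − Σ_{j<i} ((v_i · u_j) / (u_j · u_j)) · u_j.

Step by step this gives:
  u_1 = (-1, 2, -2, 3)
  u_2 = (-1/6, 1/3, -1/3, -1/2)

Orthogonality check:
  u_2 · u_1 = 0 (should be 0)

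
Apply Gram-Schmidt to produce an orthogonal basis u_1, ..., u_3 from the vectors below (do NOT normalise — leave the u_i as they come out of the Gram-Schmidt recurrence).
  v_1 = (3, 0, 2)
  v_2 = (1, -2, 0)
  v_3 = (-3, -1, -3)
Orthogonal basis:
  u_1 = (3, 0, 2)
  u_2 = (4/13, -2, -6/13)
  u_3 = (2/7, 1/7, -3/7)

Apply the Gram-Schmidt recurrence
  u_1 = v_1
  u_i = v_i − Σ_{j<i} ((v_i · u_j) / (u_j · u_j)) · u_j.

Step by step this gives:
  u_1 = (3, 0, 2)
  u_2 = (4/13, -2, -6/13)
  u_3 = (2/7, 1/7, -3/7)

Orthogonality check:
  u_2 · u_1 = 0 (should be 0)
  u_3 · u_1 = 0 (should be 0)
  u_3 · u_2 = 0 (should be 0)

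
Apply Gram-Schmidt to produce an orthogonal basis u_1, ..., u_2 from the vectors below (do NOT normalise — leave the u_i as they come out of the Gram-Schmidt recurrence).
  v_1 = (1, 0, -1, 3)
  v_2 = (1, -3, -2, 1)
Orthogonal basis:
  u_1 = (1, 0, -1, 3)
  u_2 = (5/11, -3, -16/11, -7/11)

Apply the Gram-Schmidt recurrence
  u_1 = v_1
  u_i = v_i − Σ_{j<i} ((v_i · u_j) / (u_j · u_j)) · u_j.

Step by step this gives:
  u_1 = (1, 0, -1, 3)
  u_2 = (5/11, -3, -16/11, -7/11)

Orthogonality check:
  u_2 · u_1 = 0 (should be 0)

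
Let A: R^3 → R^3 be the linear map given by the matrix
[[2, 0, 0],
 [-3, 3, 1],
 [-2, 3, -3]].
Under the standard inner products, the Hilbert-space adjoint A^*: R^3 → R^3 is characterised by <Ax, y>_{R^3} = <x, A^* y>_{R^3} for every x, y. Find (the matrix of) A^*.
A^* = A^T =
[[2, -3, -2],
 [0, 3, 3],
 [0, 1, -3]]

For real matrices with standard dot products, the defining identity <Ax, y> = <x, A^* y> gives (Ax)^T y = x^T (A^*) y, i.e. x^T A^T y = x^T (A^*) y. Since this holds for all x, y, we must have A^* = A^T. Therefore
A^* =
[[2, -3, -2],
 [0, 3, 3],
 [0, 1, -3]].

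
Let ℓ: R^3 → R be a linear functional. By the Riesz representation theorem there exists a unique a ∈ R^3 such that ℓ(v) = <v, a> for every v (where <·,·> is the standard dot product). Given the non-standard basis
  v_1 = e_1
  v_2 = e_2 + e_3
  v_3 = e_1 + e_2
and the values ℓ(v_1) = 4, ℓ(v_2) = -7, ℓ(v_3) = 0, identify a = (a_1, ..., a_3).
a = (4, -4, -3)

Write a = (a_1, ..., a_3) in the standard basis. For each basis vector v_i, ℓ(v_i) = <v_i, a> is a linear equation in the a_j's. Collect the n equations into a matrix system V a = ℓ, where row i of V is v_i (expressed in the standard basis). Since V is invertible (lower-triangular with 1s on the diagonal, up to permutation), solve by back-substitution:
  V =
[[1, 0, 0],
 [0, 1, 1],
 [1, 1, 0]]
  V a = (4, -7, 0)
Solving gives a = (4, -4, -3).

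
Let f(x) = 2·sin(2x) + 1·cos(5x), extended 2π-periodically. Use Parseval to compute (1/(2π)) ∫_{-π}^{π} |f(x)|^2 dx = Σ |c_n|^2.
Σ |c_n|^2 = 5/2

Expand |f|^2 and use orthogonality of {sin(nx), cos(mx)} on [-π, π]:
  ∫_{-π}^{π} sin(nx)^2 dx = π, ∫ cos(mx)^2 dx = π, and cross terms integrate to 0.
So ∫_{-π}^{π} f(x)^2 dx = 2^2 · π + 1^2 · π = (4 + 1)π.
Divide by 2π: (4 + 1)/2 = 5/2.
By Parseval, this equals Σ |c_n|^2.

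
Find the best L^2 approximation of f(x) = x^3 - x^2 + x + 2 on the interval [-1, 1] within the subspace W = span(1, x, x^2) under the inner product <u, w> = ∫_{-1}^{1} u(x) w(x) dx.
g(x) = -x^2 + 8*x/5 + 2

The best approximation g ∈ W is the orthogonal projection of f onto W. Writing g = a_0 + a_1 x + a_2 x^2, the coefficients solve the normal equations G · a = b where
  G_{ij} = <φ_i, φ_j> and b_i = <f, φ_i>, with φ_0 = 1, φ_1 = x, φ_2 = x^2.
G =
  [2, 0, 2/3]
  [0, 2/3, 0]
  [2/3, 0, 2/5],
b = (10/3, 16/15, 14/15).
Solving gives a_0 = 2, a_1 = 8/5, a_2 = -1, so
  g(x) = -x^2 + 8*x/5 + 2.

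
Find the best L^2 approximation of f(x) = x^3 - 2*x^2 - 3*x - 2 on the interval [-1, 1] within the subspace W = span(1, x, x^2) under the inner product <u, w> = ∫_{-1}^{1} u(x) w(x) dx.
g(x) = -2*x^2 - 12*x/5 - 2

The best approximation g ∈ W is the orthogonal projection of f onto W. Writing g = a_0 + a_1 x + a_2 x^2, the coefficients solve the normal equations G · a = b where
  G_{ij} = <φ_i, φ_j> and b_i = <f, φ_i>, with φ_0 = 1, φ_1 = x, φ_2 = x^2.
G =
  [2, 0, 2/3]
  [0, 2/3, 0]
  [2/3, 0, 2/5],
b = (-16/3, -8/5, -32/15).
Solving gives a_0 = -2, a_1 = -12/5, a_2 = -2, so
  g(x) = -2*x^2 - 12*x/5 - 2.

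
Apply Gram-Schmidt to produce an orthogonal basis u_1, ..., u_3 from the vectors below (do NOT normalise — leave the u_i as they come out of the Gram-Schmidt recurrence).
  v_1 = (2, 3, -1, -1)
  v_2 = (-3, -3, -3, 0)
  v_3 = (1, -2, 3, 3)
Orthogonal basis:
  u_1 = (2, 3, -1, -1)
  u_2 = (-7/5, -3/5, -19/5, -4/5)
  u_3 = (35/29, -14/29, -21/29, 49/29)

Apply the Gram-Schmidt recurrence
  u_1 = v_1
  u_i = v_i − Σ_{j<i} ((v_i · u_j) / (u_j · u_j)) · u_j.

Step by step this gives:
  u_1 = (2, 3, -1, -1)
  u_2 = (-7/5, -3/5, -19/5, -4/5)
  u_3 = (35/29, -14/29, -21/29, 49/29)

Orthogonality check:
  u_2 · u_1 = 0 (should be 0)
  u_3 · u_1 = 0 (should be 0)
  u_3 · u_2 = 0 (should be 0)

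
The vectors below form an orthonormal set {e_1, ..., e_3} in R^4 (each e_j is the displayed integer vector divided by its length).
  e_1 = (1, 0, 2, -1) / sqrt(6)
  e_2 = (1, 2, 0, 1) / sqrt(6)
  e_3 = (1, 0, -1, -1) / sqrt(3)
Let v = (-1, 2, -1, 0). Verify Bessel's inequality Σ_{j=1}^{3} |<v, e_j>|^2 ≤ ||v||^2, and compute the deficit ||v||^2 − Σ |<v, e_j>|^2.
Σ |<v, e_j>|^2 = 3; ||v||^2 = 6; deficit = 3

Write each e_j = u_j / sqrt(<u_j, u_j>) where u_j is the displayed integer vector. Then <v, e_j> = <v, u_j> / sqrt(<u_j, u_j>), so |<v, e_j>|^2 = <v, u_j>^2 / <u_j, u_j>.
Coefficients: <v, e_1> = -3/sqrt(6), <v, e_2> = 3/sqrt(6), <v, e_3> = 0/sqrt(3).
Square and sum: Σ |<v, e_j>|^2 = 3.
Compute ||v||^2 = v·v = 6.
Deficit = 6 − 3 = 3 ≥ 0, confirming Bessel's inequality. (The deficit equals ||v − Σ <v,e_j> e_j||^2, the squared distance from v to span{e_j}.)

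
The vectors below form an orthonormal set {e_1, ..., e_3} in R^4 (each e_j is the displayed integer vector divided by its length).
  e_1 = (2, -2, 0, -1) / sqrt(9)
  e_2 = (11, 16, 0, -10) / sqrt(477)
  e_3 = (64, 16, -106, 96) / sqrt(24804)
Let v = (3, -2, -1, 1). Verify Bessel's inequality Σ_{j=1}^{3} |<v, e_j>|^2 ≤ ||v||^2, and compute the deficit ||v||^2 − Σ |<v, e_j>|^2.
Σ |<v, e_j>|^2 = 1691/117; ||v||^2 = 15; deficit = 64/117

Write each e_j = u_j / sqrt(<u_j, u_j>) where u_j is the displayed integer vector. Then <v, e_j> = <v, u_j> / sqrt(<u_j, u_j>), so |<v, e_j>|^2 = <v, u_j>^2 / <u_j, u_j>.
Coefficients: <v, e_1> = 9/sqrt(9), <v, e_2> = -9/sqrt(477), <v, e_3> = 362/sqrt(24804).
Square and sum: Σ |<v, e_j>|^2 = 1691/117.
Compute ||v||^2 = v·v = 15.
Deficit = 15 − 1691/117 = 64/117 ≥ 0, confirming Bessel's inequality. (The deficit equals ||v − Σ <v,e_j> e_j||^2, the squared distance from v to span{e_j}.)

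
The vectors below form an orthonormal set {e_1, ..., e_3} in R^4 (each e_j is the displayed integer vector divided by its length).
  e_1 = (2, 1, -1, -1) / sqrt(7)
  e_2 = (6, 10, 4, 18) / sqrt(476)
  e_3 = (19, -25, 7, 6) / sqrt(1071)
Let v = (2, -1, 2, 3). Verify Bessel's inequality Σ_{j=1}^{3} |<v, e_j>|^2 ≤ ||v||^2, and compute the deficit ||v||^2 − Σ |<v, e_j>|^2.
Σ |<v, e_j>|^2 = 1109/63; ||v||^2 = 18; deficit = 25/63

Write each e_j = u_j / sqrt(<u_j, u_j>) where u_j is the displayed integer vector. Then <v, e_j> = <v, u_j> / sqrt(<u_j, u_j>), so |<v, e_j>|^2 = <v, u_j>^2 / <u_j, u_j>.
Coefficients: <v, e_1> = -2/sqrt(7), <v, e_2> = 64/sqrt(476), <v, e_3> = 95/sqrt(1071).
Square and sum: Σ |<v, e_j>|^2 = 1109/63.
Compute ||v||^2 = v·v = 18.
Deficit = 18 − 1109/63 = 25/63 ≥ 0, confirming Bessel's inequality. (The deficit equals ||v − Σ <v,e_j> e_j||^2, the squared distance from v to span{e_j}.)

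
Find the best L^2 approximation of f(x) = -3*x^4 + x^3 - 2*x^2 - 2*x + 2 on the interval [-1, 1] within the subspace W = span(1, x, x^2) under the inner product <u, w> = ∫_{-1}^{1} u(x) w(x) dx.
g(x) = -32*x^2/7 - 7*x/5 + 79/35

The best approximation g ∈ W is the orthogonal projection of f onto W. Writing g = a_0 + a_1 x + a_2 x^2, the coefficients solve the normal equations G · a = b where
  G_{ij} = <φ_i, φ_j> and b_i = <f, φ_i>, with φ_0 = 1, φ_1 = x, φ_2 = x^2.
G =
  [2, 0, 2/3]
  [0, 2/3, 0]
  [2/3, 0, 2/5],
b = (22/15, -14/15, -34/105).
Solving gives a_0 = 79/35, a_1 = -7/5, a_2 = -32/7, so
  g(x) = -32*x^2/7 - 7*x/5 + 79/35.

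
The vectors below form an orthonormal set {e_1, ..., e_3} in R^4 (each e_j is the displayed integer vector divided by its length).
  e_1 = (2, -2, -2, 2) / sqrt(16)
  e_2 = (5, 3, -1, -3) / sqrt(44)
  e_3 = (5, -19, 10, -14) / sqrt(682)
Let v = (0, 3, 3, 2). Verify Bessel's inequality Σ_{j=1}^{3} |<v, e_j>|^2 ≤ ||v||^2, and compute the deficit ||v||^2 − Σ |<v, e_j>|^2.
Σ |<v, e_j>|^2 = 523/62; ||v||^2 = 22; deficit = 841/62

Write each e_j = u_j / sqrt(<u_j, u_j>) where u_j is the displayed integer vector. Then <v, e_j> = <v, u_j> / sqrt(<u_j, u_j>), so |<v, e_j>|^2 = <v, u_j>^2 / <u_j, u_j>.
Coefficients: <v, e_1> = -8/sqrt(16), <v, e_2> = 0/sqrt(44), <v, e_3> = -55/sqrt(682).
Square and sum: Σ |<v, e_j>|^2 = 523/62.
Compute ||v||^2 = v·v = 22.
Deficit = 22 − 523/62 = 841/62 ≥ 0, confirming Bessel's inequality. (The deficit equals ||v − Σ <v,e_j> e_j||^2, the squared distance from v to span{e_j}.)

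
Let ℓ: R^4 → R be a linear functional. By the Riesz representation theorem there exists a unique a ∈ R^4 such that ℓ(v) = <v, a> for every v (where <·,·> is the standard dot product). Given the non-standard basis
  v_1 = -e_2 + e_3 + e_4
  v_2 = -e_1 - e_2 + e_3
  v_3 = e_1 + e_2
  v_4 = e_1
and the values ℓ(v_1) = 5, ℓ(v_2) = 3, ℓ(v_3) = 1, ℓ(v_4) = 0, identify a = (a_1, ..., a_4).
a = (0, 1, 4, 2)

Write a = (a_1, ..., a_4) in the standard basis. For each basis vector v_i, ℓ(v_i) = <v_i, a> is a linear equation in the a_j's. Collect the n equations into a matrix system V a = ℓ, where row i of V is v_i (expressed in the standard basis). Since V is invertible (lower-triangular with 1s on the diagonal, up to permutation), solve by back-substitution:
  V =
[[0, -1, 1, 1],
 [-1, -1, 1, 0],
 [1, 1, 0, 0],
 [1, 0, 0, 0]]
  V a = (5, 3, 1, 0)
Solving gives a = (0, 1, 4, 2).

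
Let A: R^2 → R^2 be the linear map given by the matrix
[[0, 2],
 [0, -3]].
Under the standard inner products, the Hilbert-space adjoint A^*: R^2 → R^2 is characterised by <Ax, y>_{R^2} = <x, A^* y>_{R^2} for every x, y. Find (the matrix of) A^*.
A^* = A^T =
[[0, 0],
 [2, -3]]

For real matrices with standard dot products, the defining identity <Ax, y> = <x, A^* y> gives (Ax)^T y = x^T (A^*) y, i.e. x^T A^T y = x^T (A^*) y. Since this holds for all x, y, we must have A^* = A^T. Therefore
A^* =
[[0, 0],
 [2, -3]].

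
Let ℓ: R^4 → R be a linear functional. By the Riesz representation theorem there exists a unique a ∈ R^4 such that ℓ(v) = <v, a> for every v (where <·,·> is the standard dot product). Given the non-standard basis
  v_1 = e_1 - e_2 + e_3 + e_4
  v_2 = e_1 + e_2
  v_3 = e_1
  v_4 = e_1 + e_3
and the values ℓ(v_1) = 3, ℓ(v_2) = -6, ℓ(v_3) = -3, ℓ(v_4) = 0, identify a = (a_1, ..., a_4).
a = (-3, -3, 3, 0)

Write a = (a_1, ..., a_4) in the standard basis. For each basis vector v_i, ℓ(v_i) = <v_i, a> is a linear equation in the a_j's. Collect the n equations into a matrix system V a = ℓ, where row i of V is v_i (expressed in the standard basis). Since V is invertible (lower-triangular with 1s on the diagonal, up to permutation), solve by back-substitution:
  V =
[[1, -1, 1, 1],
 [1, 1, 0, 0],
 [1, 0, 0, 0],
 [1, 0, 1, 0]]
  V a = (3, -6, -3, 0)
Solving gives a = (-3, -3, 3, 0).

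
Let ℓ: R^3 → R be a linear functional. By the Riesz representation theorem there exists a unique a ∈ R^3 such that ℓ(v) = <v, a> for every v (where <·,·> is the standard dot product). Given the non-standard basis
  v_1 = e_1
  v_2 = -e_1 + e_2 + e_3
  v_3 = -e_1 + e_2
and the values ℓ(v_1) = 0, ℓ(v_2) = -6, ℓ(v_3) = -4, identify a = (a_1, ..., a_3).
a = (0, -4, -2)

Write a = (a_1, ..., a_3) in the standard basis. For each basis vector v_i, ℓ(v_i) = <v_i, a> is a linear equation in the a_j's. Collect the n equations into a matrix system V a = ℓ, where row i of V is v_i (expressed in the standard basis). Since V is invertible (lower-triangular with 1s on the diagonal, up to permutation), solve by back-substitution:
  V =
[[1, 0, 0],
 [-1, 1, 1],
 [-1, 1, 0]]
  V a = (0, -6, -4)
Solving gives a = (0, -4, -2).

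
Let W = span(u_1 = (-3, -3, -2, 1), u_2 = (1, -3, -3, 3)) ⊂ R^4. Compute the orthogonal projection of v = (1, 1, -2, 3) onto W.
proj_W(v) = (785/419, -351/419, -518/419, 685/419)

Set up U = [u_1 | ... | u_2] ∈ R^(4×2). The projector onto W = col(U) is P = U (U^T U)^(-1) U^T.
Compute U^T U =
  [23, 15]
  [15, 28],
and U^T v = (1, 13).
Solve U^T U · c = U^T v for the coefficients: c = (-167/419, 284/419). The projection is proj_W(v) = U c.
Check: (v - proj_W(v)) · u_1 = 0  (should be 0).
Check: (v - proj_W(v)) · u_2 = 0  (should be 0).
Result: proj_W(v) = (785/419, -351/419, -518/419, 685/419).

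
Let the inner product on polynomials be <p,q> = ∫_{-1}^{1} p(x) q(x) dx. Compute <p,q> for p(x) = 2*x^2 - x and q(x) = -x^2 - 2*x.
<p,q> = 8/15

Expand the product: p(x)·q(x) = -2*x^4 - 3*x^3 + 2*x^2.
∫_{-1}^{1} of each monomial x^k gives [2/(k+1) if k even, 0 if k odd]. Integrating term-by-term (or equivalently evaluating the antiderivative F(x) = -2*x^5/5 - 3*x^4/4 + 2*x^3/3 at the endpoints):
  F(1) − F(−1) = -29/60 − (-61/60) = 8/15.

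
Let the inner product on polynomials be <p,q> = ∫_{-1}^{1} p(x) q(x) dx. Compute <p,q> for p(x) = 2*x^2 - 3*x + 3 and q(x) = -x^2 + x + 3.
<p,q> = 86/5

Expand the product: p(x)·q(x) = -2*x^4 + 5*x^3 - 6*x + 9.
∫_{-1}^{1} of each monomial x^k gives [2/(k+1) if k even, 0 if k odd]. Integrating term-by-term (or equivalently evaluating the antiderivative F(x) = -2*x^5/5 + 5*x^4/4 - 3*x^2 + 9*x at the endpoints):
  F(1) − F(−1) = 137/20 − (-207/20) = 86/5.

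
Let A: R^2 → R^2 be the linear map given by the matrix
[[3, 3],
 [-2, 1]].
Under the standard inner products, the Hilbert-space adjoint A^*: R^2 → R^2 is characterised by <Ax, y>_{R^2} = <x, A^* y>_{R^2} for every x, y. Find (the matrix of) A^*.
A^* = A^T =
[[3, -2],
 [3, 1]]

For real matrices with standard dot products, the defining identity <Ax, y> = <x, A^* y> gives (Ax)^T y = x^T (A^*) y, i.e. x^T A^T y = x^T (A^*) y. Since this holds for all x, y, we must have A^* = A^T. Therefore
A^* =
[[3, -2],
 [3, 1]].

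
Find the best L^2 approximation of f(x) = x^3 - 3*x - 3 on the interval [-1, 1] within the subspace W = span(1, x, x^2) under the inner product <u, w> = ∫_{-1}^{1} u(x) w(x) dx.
g(x) = -12*x/5 - 3

The best approximation g ∈ W is the orthogonal projection of f onto W. Writing g = a_0 + a_1 x + a_2 x^2, the coefficients solve the normal equations G · a = b where
  G_{ij} = <φ_i, φ_j> and b_i = <f, φ_i>, with φ_0 = 1, φ_1 = x, φ_2 = x^2.
G =
  [2, 0, 2/3]
  [0, 2/3, 0]
  [2/3, 0, 2/5],
b = (-6, -8/5, -2).
Solving gives a_0 = -3, a_1 = -12/5, a_2 = 0, so
  g(x) = -12*x/5 - 3.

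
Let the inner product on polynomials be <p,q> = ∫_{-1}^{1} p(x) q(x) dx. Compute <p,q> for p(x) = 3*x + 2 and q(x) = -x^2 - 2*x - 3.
<p,q> = -52/3

Expand the product: p(x)·q(x) = -3*x^3 - 8*x^2 - 13*x - 6.
∫_{-1}^{1} of each monomial x^k gives [2/(k+1) if k even, 0 if k odd]. Integrating term-by-term (or equivalently evaluating the antiderivative F(x) = -3*x^4/4 - 8*x^3/3 - 13*x^2/2 - 6*x at the endpoints):
  F(1) − F(−1) = -191/12 − (17/12) = -52/3.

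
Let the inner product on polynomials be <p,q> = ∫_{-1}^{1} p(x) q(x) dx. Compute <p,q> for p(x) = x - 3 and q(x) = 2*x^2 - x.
<p,q> = -14/3

Expand the product: p(x)·q(x) = 2*x^3 - 7*x^2 + 3*x.
∫_{-1}^{1} of each monomial x^k gives [2/(k+1) if k even, 0 if k odd]. Integrating term-by-term (or equivalently evaluating the antiderivative F(x) = x^4/2 - 7*x^3/3 + 3*x^2/2 at the endpoints):
  F(1) − F(−1) = -1/3 − (13/3) = -14/3.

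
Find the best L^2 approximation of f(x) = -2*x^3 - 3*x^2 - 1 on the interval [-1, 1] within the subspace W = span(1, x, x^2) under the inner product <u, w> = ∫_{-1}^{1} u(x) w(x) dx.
g(x) = -3*x^2 - 6*x/5 - 1

The best approximation g ∈ W is the orthogonal projection of f onto W. Writing g = a_0 + a_1 x + a_2 x^2, the coefficients solve the normal equations G · a = b where
  G_{ij} = <φ_i, φ_j> and b_i = <f, φ_i>, with φ_0 = 1, φ_1 = x, φ_2 = x^2.
G =
  [2, 0, 2/3]
  [0, 2/3, 0]
  [2/3, 0, 2/5],
b = (-4, -4/5, -28/15).
Solving gives a_0 = -1, a_1 = -6/5, a_2 = -3, so
  g(x) = -3*x^2 - 6*x/5 - 1.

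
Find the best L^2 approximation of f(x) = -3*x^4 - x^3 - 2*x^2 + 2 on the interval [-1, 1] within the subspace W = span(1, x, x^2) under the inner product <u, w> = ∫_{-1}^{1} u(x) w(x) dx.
g(x) = -32*x^2/7 - 3*x/5 + 79/35

The best approximation g ∈ W is the orthogonal projection of f onto W. Writing g = a_0 + a_1 x + a_2 x^2, the coefficients solve the normal equations G · a = b where
  G_{ij} = <φ_i, φ_j> and b_i = <f, φ_i>, with φ_0 = 1, φ_1 = x, φ_2 = x^2.
G =
  [2, 0, 2/3]
  [0, 2/3, 0]
  [2/3, 0, 2/5],
b = (22/15, -2/5, -34/105).
Solving gives a_0 = 79/35, a_1 = -3/5, a_2 = -32/7, so
  g(x) = -32*x^2/7 - 3*x/5 + 79/35.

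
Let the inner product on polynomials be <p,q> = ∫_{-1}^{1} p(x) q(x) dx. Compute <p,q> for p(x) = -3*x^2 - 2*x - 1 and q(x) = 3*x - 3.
<p,q> = 8

Expand the product: p(x)·q(x) = -9*x^3 + 3*x^2 + 3*x + 3.
∫_{-1}^{1} of each monomial x^k gives [2/(k+1) if k even, 0 if k odd]. Integrating term-by-term (or equivalently evaluating the antiderivative F(x) = -9*x^4/4 + x^3 + 3*x^2/2 + 3*x at the endpoints):
  F(1) − F(−1) = 13/4 − (-19/4) = 8.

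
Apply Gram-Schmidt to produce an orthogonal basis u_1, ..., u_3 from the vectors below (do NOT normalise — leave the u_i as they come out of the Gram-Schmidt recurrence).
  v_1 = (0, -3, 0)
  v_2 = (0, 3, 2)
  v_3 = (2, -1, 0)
Orthogonal basis:
  u_1 = (0, -3, 0)
  u_2 = (0, 0, 2)
  u_3 = (2, 0, 0)

Apply the Gram-Schmidt recurrence
  u_1 = v_1
  u_i = v_i − Σ_{j<i} ((v_i · u_j) / (u_j · u_j)) · u_j.

Step by step this gives:
  u_1 = (0, -3, 0)
  u_2 = (0, 0, 2)
  u_3 = (2, 0, 0)

Orthogonality check:
  u_2 · u_1 = 0 (should be 0)
  u_3 · u_1 = 0 (should be 0)
  u_3 · u_2 = 0 (should be 0)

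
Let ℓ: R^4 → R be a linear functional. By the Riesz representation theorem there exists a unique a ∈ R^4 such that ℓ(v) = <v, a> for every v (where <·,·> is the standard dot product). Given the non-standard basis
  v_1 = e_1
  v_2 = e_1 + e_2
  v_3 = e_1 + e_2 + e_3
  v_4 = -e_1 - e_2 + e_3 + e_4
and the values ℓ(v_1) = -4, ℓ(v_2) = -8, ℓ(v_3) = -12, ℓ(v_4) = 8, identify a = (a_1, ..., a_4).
a = (-4, -4, -4, 4)

Write a = (a_1, ..., a_4) in the standard basis. For each basis vector v_i, ℓ(v_i) = <v_i, a> is a linear equation in the a_j's. Collect the n equations into a matrix system V a = ℓ, where row i of V is v_i (expressed in the standard basis). Since V is invertible (lower-triangular with 1s on the diagonal, up to permutation), solve by back-substitution:
  V =
[[1, 0, 0, 0],
 [1, 1, 0, 0],
 [1, 1, 1, 0],
 [-1, -1, 1, 1]]
  V a = (-4, -8, -12, 8)
Solving gives a = (-4, -4, -4, 4).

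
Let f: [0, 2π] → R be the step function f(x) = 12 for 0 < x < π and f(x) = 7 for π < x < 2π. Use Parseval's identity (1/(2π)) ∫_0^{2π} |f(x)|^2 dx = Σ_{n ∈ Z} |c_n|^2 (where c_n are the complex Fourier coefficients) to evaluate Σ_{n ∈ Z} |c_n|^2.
Σ |c_n|^2 = 193/2

Parseval equates the L^2 energy of f (normalised by 1/(2π)) with the ℓ^2 sum of its Fourier coefficients: (1/(2π)) ∫_0^{2π} |f|^2 = Σ |c_n|^2.
Compute the left side: (1/(2π)) [∫_0^π 12^2 dx + ∫_π^{2π} 7^2 dx] = (1/(2π)) · (144π + 49π) = (144 + 49)/2 = 193/2.
So Σ_{n ∈ Z} |c_n|^2 = 193/2.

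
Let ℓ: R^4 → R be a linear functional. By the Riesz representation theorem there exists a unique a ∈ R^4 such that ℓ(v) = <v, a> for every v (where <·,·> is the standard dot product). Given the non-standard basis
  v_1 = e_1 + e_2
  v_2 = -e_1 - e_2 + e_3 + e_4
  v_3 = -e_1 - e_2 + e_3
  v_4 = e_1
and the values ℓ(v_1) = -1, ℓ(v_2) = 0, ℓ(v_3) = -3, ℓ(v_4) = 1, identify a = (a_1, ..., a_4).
a = (1, -2, -4, 3)

Write a = (a_1, ..., a_4) in the standard basis. For each basis vector v_i, ℓ(v_i) = <v_i, a> is a linear equation in the a_j's. Collect the n equations into a matrix system V a = ℓ, where row i of V is v_i (expressed in the standard basis). Since V is invertible (lower-triangular with 1s on the diagonal, up to permutation), solve by back-substitution:
  V =
[[1, 1, 0, 0],
 [-1, -1, 1, 1],
 [-1, -1, 1, 0],
 [1, 0, 0, 0]]
  V a = (-1, 0, -3, 1)
Solving gives a = (1, -2, -4, 3).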